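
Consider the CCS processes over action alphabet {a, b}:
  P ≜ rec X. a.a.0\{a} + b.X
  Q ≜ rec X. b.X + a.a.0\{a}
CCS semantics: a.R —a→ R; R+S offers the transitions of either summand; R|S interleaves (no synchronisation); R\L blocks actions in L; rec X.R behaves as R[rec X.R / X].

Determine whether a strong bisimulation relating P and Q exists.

P ~ Q

P's transition system — 3 states:
  p0 = rec X. a.a.0\{a} + b.X | --a--▸ p1, --b--▸ p0
  p1 = a.0\{a} | --a--▸ p2
  p2 = 0\{a} | ·
Q's transition system — 3 states:
  q0 = rec X. b.X + a.a.0\{a} | --a--▸ q1, --b--▸ q0
  q1 = a.0\{a} | --a--▸ q2
  q2 = 0\{a} | ·
Bisimilarity quotient blocks:
  B0 = {p0, q0}
  B1 = {p1, q1}
  B2 = {p2, q2}
p0 ∈ B0, q0 ∈ B0 → same block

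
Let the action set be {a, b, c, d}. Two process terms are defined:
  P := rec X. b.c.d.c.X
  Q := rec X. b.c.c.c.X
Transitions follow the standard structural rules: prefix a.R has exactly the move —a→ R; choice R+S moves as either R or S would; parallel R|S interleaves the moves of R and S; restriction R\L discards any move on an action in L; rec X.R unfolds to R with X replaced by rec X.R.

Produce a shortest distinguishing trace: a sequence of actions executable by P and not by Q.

LTS(P): 4 reachable states
  u0 = rec X. b.c.d.c.X → --b--▸ u1
  u1 = c.d.c.(rec X. b.c.d.c.X) → --c--▸ u2
  u2 = d.c.(rec X. b.c.d.c.X) → --d--▸ u3
  u3 = c.(rec X. b.c.d.c.X) → --c--▸ u0
LTS(Q): 4 reachable states
  v0 = rec X. b.c.c.c.X → --b--▸ v1
  v1 = c.c.c.(rec X. b.c.c.c.X) → --c--▸ v2
  v2 = c.c.(rec X. b.c.c.c.X) → --c--▸ v3
  v3 = c.(rec X. b.c.c.c.X) → --c--▸ v0
Executing bcd from P (initial set {u0}):
  step 1 (b): {u1}
  step 2 (c): {u2}
  step 3 (d): {u3}
  — P admits the full trace.
Executing bcd from Q (initial set {v0}):
  step 1 (b): {v1}
  step 2 (c): {v2}
  step 3 (d): no successor for Q

bcd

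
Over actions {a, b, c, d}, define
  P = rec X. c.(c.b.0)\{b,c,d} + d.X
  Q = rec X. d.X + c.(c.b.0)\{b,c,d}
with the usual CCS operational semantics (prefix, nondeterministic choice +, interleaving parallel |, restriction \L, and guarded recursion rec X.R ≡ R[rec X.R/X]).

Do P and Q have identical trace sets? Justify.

P's transition system — 2 states:
  p0 = rec X. c.(c.b.0)\{b,c,d} + d.X :: =c=> p1, =d=> p0
  p1 = (c.b.0)\{b,c,d} :: stopped
Q's transition system — 2 states:
  q0 = rec X. d.X + c.(c.b.0)\{b,c,d} :: =c=> q1, =d=> q0
  q1 = (c.b.0)\{b,c,d} :: stopped
Partition-refinement fixed point:
  B0 = {p0, q0}
  B1 = {p1, q1}
p0 ∈ B0, q0 ∈ B0 → same block
Bisimilar ⇒ trace-equivalent.

YES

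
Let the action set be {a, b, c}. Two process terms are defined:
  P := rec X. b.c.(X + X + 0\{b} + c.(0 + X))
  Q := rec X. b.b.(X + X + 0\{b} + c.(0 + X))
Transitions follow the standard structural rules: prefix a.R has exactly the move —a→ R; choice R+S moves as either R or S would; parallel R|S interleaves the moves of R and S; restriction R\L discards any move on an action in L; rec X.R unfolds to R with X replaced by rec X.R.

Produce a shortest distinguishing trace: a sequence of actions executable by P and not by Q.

Reachable graph of P (4 states):
  m0 = rec X. b.c.(X + X + 0\{b} + c.(0 + X)) ⊢ -b-> m1
  m1 = c.((rec X. b.c.(X + X + 0\{b} + c.(0 + X))) + (rec X. b.c.(X + X + 0\{b} + c.(0 + X))) + 0\{b} + c.(0 + (rec X. b.c.(X + X + 0\{b} + c.(0 + X))))) ⊢ -c-> m2
  m2 = (rec X. b.c.(X + X + 0\{b} + c.(0 + X))) + (rec X. b.c.(X + X + 0\{b} + c.(0 + X))) + 0\{b} + c.(0 + (rec X. b.c.(X + X + 0\{b} + c.(0 + X)))) ⊢ -b-> m1, -c-> m3
  m3 = 0 + (rec X. b.c.(X + X + 0\{b} + c.(0 + X))) ⊢ -b-> m1
Reachable graph of Q (4 states):
  n0 = rec X. b.b.(X + X + 0\{b} + c.(0 + X)) ⊢ -b-> n1
  n1 = b.((rec X. b.b.(X + X + 0\{b} + c.(0 + X))) + (rec X. b.b.(X + X + 0\{b} + c.(0 + X))) + 0\{b} + c.(0 + (rec X. b.b.(X + X + 0\{b} + c.(0 + X))))) ⊢ -b-> n2
  n2 = (rec X. b.b.(X + X + 0\{b} + c.(0 + X))) + (rec X. b.b.(X + X + 0\{b} + c.(0 + X))) + 0\{b} + c.(0 + (rec X. b.b.(X + X + 0\{b} + c.(0 + X)))) ⊢ -b-> n1, -c-> n3
  n3 = 0 + (rec X. b.b.(X + X + 0\{b} + c.(0 + X))) ⊢ -b-> n1
Trace ⟨bc⟩ through P, begin at {m0}:
  after b @ step 1: {m1}
  after c @ step 2: {m2}
  ✓ P
Trace ⟨bc⟩ through Q, begin at {n0}:
  after b @ step 1: {n1}
  after c @ step 2: ∅ (Q stuck)

bc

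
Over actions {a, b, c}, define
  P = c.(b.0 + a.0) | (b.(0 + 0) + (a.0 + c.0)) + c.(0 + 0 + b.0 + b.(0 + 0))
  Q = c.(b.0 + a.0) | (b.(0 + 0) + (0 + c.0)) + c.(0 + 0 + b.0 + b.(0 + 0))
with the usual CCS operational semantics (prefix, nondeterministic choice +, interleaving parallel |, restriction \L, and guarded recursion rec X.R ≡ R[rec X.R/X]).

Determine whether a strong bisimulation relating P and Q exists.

not bisimilar

Reachable graph of P (12 states):
  p0 = c.(b.0 + a.0) | (b.(0 + 0) + (a.0 + c.0)) + c.(0 + 0 + b.0 + b.(0 + 0)) :: ··a··> p1, ··b··> p2, ··c··> p1, ··c··> p3, ··c··> p4
  p1 = c.(b.0 + a.0) | 0 :: ··c··> p5
  p2 = c.(b.0 + a.0) | (0 + 0) :: ··c··> p6
  p3 = (b.0 + a.0) | (b.(0 + 0) + (a.0 + c.0)) :: ··a··> p5, ··a··> p7, ··b··> p6, ··b··> p7, ··c··> p5
  p4 = 0 + 0 + b.0 + b.(0 + 0) :: ··b··> p8, ··b··> p9
  p5 = (b.0 + a.0) | 0 :: ··a··> p10, ··b··> p10
  p6 = (b.0 + a.0) | (0 + 0) :: ··a··> p11, ··b··> p11
  p7 = 0 | (b.(0 + 0) + (a.0 + c.0)) :: ··a··> p10, ··b··> p11, ··c··> p10
  p8 = 0 :: stopped
  p9 = 0 + 0 :: stopped
  p10 = 0 | 0 :: stopped
  p11 = 0 | (0 + 0) :: stopped
Reachable graph of Q (12 states):
  q0 = c.(b.0 + a.0) | (b.(0 + 0) + (0 + c.0)) + c.(0 + 0 + b.0 + b.(0 + 0)) :: ··b··> q1, ··c··> q2, ··c··> q3, ··c··> q4
  q1 = c.(b.0 + a.0) | (0 + 0) :: ··c··> q5
  q2 = (b.0 + a.0) | (b.(0 + 0) + (0 + c.0)) :: ··a··> q6, ··b··> q5, ··b··> q6, ··c··> q7
  q3 = 0 + 0 + b.0 + b.(0 + 0) :: ··b··> q8, ··b··> q9
  q4 = c.(b.0 + a.0) | 0 :: ··c··> q7
  q5 = (b.0 + a.0) | (0 + 0) :: ··a··> q10, ··b··> q10
  q6 = 0 | (b.(0 + 0) + (0 + c.0)) :: ··b··> q10, ··c··> q11
  q7 = (b.0 + a.0) | 0 :: ··a··> q11, ··b··> q11
  q8 = 0 :: stopped
  q9 = 0 + 0 :: stopped
  q10 = 0 | (0 + 0) :: stopped
  q11 = 0 | 0 :: stopped
Bisimilarity quotient blocks:
  B0 = {p0}
  B1 = {p1, p2, q1, q4}
  B2 = {p5, p6, q5, q7}
  B3 = {p10, p11, p8, p9, q10, q11, q8, q9}
  B4 = {p4, q3}
  B5 = {p3}
  B6 = {p7}
  B7 = {q0}
  B8 = {q2}
  B9 = {q6}
p0 ∈ B0, q0 ∈ B7 → different blocks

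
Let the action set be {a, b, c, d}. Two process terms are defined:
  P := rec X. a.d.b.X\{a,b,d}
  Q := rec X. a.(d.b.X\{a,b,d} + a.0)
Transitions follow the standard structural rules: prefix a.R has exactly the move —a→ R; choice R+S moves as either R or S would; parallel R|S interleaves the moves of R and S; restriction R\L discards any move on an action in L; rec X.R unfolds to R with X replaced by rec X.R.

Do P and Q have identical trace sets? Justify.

P's transition system — 4 states:
  s0 = rec X. a.d.b.X\{a,b,d} | -a-> s1
  s1 = d.b.(rec X. a.d.b.X\{a,b,d})\{a,b,d} | -d-> s2
  s2 = b.(rec X. a.d.b.X\{a,b,d})\{a,b,d} | -b-> s3
  s3 = (rec X. a.d.b.X\{a,b,d})\{a,b,d} | stopped
Q's transition system — 5 states:
  t0 = rec X. a.(d.b.X\{a,b,d} + a.0) | -a-> t1
  t1 = d.b.(rec X. a.(d.b.X\{a,b,d} + a.0))\{a,b,d} + a.0 | -a-> t2, -d-> t3
  t2 = 0 | stopped
  t3 = b.(rec X. a.(d.b.X\{a,b,d} + a.0))\{a,b,d} | -b-> t4
  t4 = (rec X. a.(d.b.X\{a,b,d} + a.0))\{a,b,d} | stopped
Executing aa from Q (initial set {t0}):
  [1] a ⇒ {t1}
  [2] a ⇒ {t2}
  — Q admits the full trace.
Executing aa from P (initial set {s0}):
  [1] a ⇒ {s1}
  [2] a ⇒ ∅ (P stuck)

NO — witness ⟨aa⟩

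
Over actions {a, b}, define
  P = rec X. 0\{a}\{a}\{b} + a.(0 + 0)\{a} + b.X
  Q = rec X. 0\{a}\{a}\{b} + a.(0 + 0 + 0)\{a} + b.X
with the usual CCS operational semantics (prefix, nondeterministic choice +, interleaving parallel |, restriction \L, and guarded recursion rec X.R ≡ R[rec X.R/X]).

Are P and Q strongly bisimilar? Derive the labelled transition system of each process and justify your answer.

Reachable graph of P (2 states):
  m0 = rec X. 0\{a}\{a}\{b} + a.(0 + 0)\{a} + b.X | ··a··> m1, ··b··> m0
  m1 = (0 + 0)\{a} | ·
Reachable graph of Q (2 states):
  n0 = rec X. 0\{a}\{a}\{b} + a.(0 + 0 + 0)\{a} + b.X | ··a··> n1, ··b··> n0
  n1 = (0 + 0 + 0)\{a} | ·
Bisimilarity quotient blocks:
  B0 = {m0, n0}
  B1 = {m1, n1}
m0 ∈ B0, n0 ∈ B0 → same block

bisimilar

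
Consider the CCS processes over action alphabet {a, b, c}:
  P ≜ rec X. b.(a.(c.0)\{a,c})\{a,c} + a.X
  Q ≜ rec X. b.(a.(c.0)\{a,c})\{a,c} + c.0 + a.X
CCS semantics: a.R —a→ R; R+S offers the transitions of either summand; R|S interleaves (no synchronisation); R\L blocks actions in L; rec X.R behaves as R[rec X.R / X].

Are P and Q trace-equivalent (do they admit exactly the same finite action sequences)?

P's transition system — 2 states:
  m0 = rec X. b.(a.(c.0)\{a,c})\{a,c} + a.X :: -a-> m0, -b-> m1
  m1 = (a.(c.0)\{a,c})\{a,c} :: deadlocked
Q's transition system — 3 states:
  n0 = rec X. b.(a.(c.0)\{a,c})\{a,c} + c.0 + a.X :: -a-> n0, -b-> n1, -c-> n2
  n1 = (a.(c.0)\{a,c})\{a,c} :: deadlocked
  n2 = 0 :: deadlocked
Trace ⟨c⟩ through Q, begin at {n0}:
  after c @ step 1: {n2}
  Q completes σ.
Trace ⟨c⟩ through P, begin at {m0}:
  after c @ step 1: no successor for P

traces(P) ≠ traces(Q) — witness ⟨c⟩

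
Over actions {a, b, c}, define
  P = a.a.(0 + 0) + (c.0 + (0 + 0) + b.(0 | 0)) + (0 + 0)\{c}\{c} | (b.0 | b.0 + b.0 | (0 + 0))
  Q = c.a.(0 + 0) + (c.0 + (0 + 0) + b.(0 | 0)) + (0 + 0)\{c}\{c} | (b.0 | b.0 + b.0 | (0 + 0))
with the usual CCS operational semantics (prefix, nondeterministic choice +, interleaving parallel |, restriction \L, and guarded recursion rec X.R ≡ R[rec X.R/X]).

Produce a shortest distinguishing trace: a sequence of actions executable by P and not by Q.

LTS(P): 9 reachable states
  s0 = a.a.(0 + 0) + (c.0 + (0 + 0) + b.(0 | 0)) + (0 + 0)\{c}\{c} | (b.0 | b.0 + b.0 | (0 + 0)) :: =a=> s1, =b=> s2, =b=> s3, =b=> s4, =b=> s5, =c=> s6
  s1 = a.(0 + 0) :: =a=> s7
  s2 = (0 + 0)\{c}\{c} | (0 | (0 + 0)) :: ∅
  s3 = (0 + 0)\{c}\{c} | (0 | b.0) :: =b=> s8
  s4 = (0 + 0)\{c}\{c} | (b.0 | 0) :: =b=> s8
  s5 = 0 | 0 :: ∅
  s6 = 0 :: ∅
  s7 = 0 + 0 :: ∅
  s8 = (0 + 0)\{c}\{c} | (0 | 0) :: ∅
LTS(Q): 9 reachable states
  t0 = c.a.(0 + 0) + (c.0 + (0 + 0) + b.(0 | 0)) + (0 + 0)\{c}\{c} | (b.0 | b.0 + b.0 | (0 + 0)) :: =b=> t1, =b=> t2, =b=> t3, =b=> t4, =c=> t5, =c=> t6
  t1 = (0 + 0)\{c}\{c} | (0 | (0 + 0)) :: ∅
  t2 = (0 + 0)\{c}\{c} | (0 | b.0) :: =b=> t7
  t3 = (0 + 0)\{c}\{c} | (b.0 | 0) :: =b=> t7
  t4 = 0 | 0 :: ∅
  t5 = 0 :: ∅
  t6 = a.(0 + 0) :: =a=> t8
  t7 = (0 + 0)\{c}\{c} | (0 | 0) :: ∅
  t8 = 0 + 0 :: ∅
Run σ = ⟨a⟩ on P: start {s0}
  [1] a ⇒ {s1}
  — P admits the full trace.
Run σ = ⟨a⟩ on Q: start {t0}
  [1] a ⇒ ∅ (Q stuck)

a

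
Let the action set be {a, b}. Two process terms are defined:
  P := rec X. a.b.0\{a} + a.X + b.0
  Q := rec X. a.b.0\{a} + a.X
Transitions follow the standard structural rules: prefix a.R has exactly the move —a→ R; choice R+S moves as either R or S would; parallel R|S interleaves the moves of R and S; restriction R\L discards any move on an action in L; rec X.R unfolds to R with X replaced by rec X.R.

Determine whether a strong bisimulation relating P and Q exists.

P ≁ Q

LTS(P): 4 reachable states
  p0 = rec X. a.b.0\{a} + a.X + b.0 :: --a--▸ p0, --a--▸ p1, --b--▸ p2
  p1 = b.0\{a} :: --b--▸ p3
  p2 = 0 :: stopped
  p3 = 0\{a} :: stopped
LTS(Q): 3 reachable states
  q0 = rec X. a.b.0\{a} + a.X :: --a--▸ q0, --a--▸ q1
  q1 = b.0\{a} :: --b--▸ q2
  q2 = 0\{a} :: stopped
Partition-refinement fixed point:
  B0 = {p0}
  B1 = {p1, q1}
  B2 = {p2, p3, q2}
  B3 = {q0}
p0 ∈ B0, q0 ∈ B3 → different blocks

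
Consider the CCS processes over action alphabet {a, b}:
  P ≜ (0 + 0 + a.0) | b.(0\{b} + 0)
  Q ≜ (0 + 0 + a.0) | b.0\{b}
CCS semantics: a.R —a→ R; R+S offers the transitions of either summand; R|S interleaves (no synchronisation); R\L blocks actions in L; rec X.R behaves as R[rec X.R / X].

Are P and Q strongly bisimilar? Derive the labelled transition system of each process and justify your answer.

Reachable graph of P (4 states):
  u0 = (0 + 0 + a.0) | b.(0\{b} + 0) ⊢ ··a··> u1, ··b··> u2
  u1 = 0 | b.(0\{b} + 0) ⊢ ··b··> u3
  u2 = (0 + 0 + a.0) | (0\{b} + 0) ⊢ ··a··> u3
  u3 = 0 | (0\{b} + 0) ⊢ deadlocked
Reachable graph of Q (4 states):
  v0 = (0 + 0 + a.0) | b.0\{b} ⊢ ··a··> v1, ··b··> v2
  v1 = 0 | b.0\{b} ⊢ ··b··> v3
  v2 = (0 + 0 + a.0) | 0\{b} ⊢ ··a··> v3
  v3 = 0 | 0\{b} ⊢ deadlocked
Bisimilarity quotient blocks:
  B0 = {u0, v0}
  B1 = {u2, v2}
  B2 = {u3, v3}
  B3 = {u1, v1}
u0 ∈ B0, v0 ∈ B0 → same block

YES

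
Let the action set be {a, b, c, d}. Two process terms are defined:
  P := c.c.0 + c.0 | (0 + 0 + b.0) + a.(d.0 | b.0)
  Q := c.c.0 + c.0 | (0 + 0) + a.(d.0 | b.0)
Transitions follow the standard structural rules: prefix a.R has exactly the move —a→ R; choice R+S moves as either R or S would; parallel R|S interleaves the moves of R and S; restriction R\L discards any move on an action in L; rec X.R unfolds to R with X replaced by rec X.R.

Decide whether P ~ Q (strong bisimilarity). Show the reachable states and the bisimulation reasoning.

Reachable graph of P (9 states):
  u0 = c.c.0 + c.0 | (0 + 0 + b.0) + a.(d.0 | b.0) → —a→ u1, —b→ u2, —c→ u3, —c→ u4
  u1 = d.0 | b.0 → —b→ u5, —d→ u6
  u2 = c.0 | 0 → —c→ u7
  u3 = 0 | (0 + 0 + b.0) → —b→ u7
  u4 = c.0 → —c→ u8
  u5 = d.0 | 0 → —d→ u7
  u6 = 0 | b.0 → —b→ u7
  u7 = 0 | 0 → ∅
  u8 = 0 → ∅
Reachable graph of Q (8 states):
  v0 = c.c.0 + c.0 | (0 + 0) + a.(d.0 | b.0) → —a→ v1, —c→ v2, —c→ v3
  v1 = d.0 | b.0 → —b→ v4, —d→ v5
  v2 = 0 | (0 + 0) → ∅
  v3 = c.0 → —c→ v6
  v4 = d.0 | 0 → —d→ v7
  v5 = 0 | b.0 → —b→ v7
  v6 = 0 → ∅
  v7 = 0 | 0 → ∅
Bisimilarity quotient blocks:
  B0 = {u0}
  B1 = {u3, u6, v5}
  B2 = {u7, u8, v2, v6, v7}
  B3 = {u2, u4, v3}
  B4 = {u1, v1}
  B5 = {u5, v4}
  B6 = {v0}
u0 ∈ B0, v0 ∈ B6 → different blocks

not bisimilar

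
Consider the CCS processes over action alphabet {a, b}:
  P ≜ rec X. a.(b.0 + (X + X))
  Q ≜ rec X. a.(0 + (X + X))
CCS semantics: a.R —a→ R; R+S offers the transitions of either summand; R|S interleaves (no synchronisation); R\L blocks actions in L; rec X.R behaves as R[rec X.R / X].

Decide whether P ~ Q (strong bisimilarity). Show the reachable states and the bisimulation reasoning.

NO

LTS(P): 3 reachable states
  s0 = rec X. a.(b.0 + (X + X)) → =a=> s1
  s1 = b.0 + ((rec X. a.(b.0 + (X + X))) + (rec X. a.(b.0 + (X + X)))) → =a=> s1, =b=> s2
  s2 = 0 → deadlocked
LTS(Q): 2 reachable states
  t0 = rec X. a.(0 + (X + X)) → =a=> t1
  t1 = 0 + ((rec X. a.(0 + (X + X))) + (rec X. a.(0 + (X + X)))) → =a=> t1
Partition-refinement fixed point:
  B0 = {s0}
  B1 = {s1}
  B2 = {s2}
  B3 = {t0, t1}
s0 ∈ B0, t0 ∈ B3 → different blocks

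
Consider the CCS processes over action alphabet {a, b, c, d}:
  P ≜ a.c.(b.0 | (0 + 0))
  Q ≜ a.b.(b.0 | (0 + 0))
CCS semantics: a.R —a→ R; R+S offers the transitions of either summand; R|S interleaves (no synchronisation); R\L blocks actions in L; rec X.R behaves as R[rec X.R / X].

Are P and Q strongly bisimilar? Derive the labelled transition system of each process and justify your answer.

Reachable graph of P (4 states):
  s0 = a.c.(b.0 | (0 + 0)) ⊢ —a→ s1
  s1 = c.(b.0 | (0 + 0)) ⊢ —c→ s2
  s2 = b.0 | (0 + 0) ⊢ —b→ s3
  s3 = 0 | (0 + 0) ⊢ (no moves)
Reachable graph of Q (4 states):
  t0 = a.b.(b.0 | (0 + 0)) ⊢ —a→ t1
  t1 = b.(b.0 | (0 + 0)) ⊢ —b→ t2
  t2 = b.0 | (0 + 0) ⊢ —b→ t3
  t3 = 0 | (0 + 0) ⊢ (no moves)
Bisimilarity quotient blocks:
  B0 = {s0}
  B1 = {s1}
  B2 = {s2, t2}
  B3 = {s3, t3}
  B4 = {t0}
  B5 = {t1}
s0 ∈ B0, t0 ∈ B4 → different blocks

NO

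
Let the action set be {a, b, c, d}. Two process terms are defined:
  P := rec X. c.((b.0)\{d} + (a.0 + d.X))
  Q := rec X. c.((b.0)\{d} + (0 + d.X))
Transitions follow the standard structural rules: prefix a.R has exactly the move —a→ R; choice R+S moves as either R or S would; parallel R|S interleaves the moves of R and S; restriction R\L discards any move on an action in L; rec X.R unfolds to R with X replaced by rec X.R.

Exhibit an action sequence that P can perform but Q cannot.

Reachable graph of P (4 states):
  u0 = rec X. c.((b.0)\{d} + (a.0 + d.X)) has moves =c=> u1
  u1 = (b.0)\{d} + (a.0 + d.(rec X. c.((b.0)\{d} + (a.0 + d.X)))) has moves =a=> u2, =b=> u3, =d=> u0
  u2 = 0 has moves stopped
  u3 = 0\{d} has moves stopped
Reachable graph of Q (3 states):
  v0 = rec X. c.((b.0)\{d} + (0 + d.X)) has moves =c=> v1
  v1 = (b.0)\{d} + (0 + d.(rec X. c.((b.0)\{d} + (0 + d.X)))) has moves =b=> v2, =d=> v0
  v2 = 0\{d} has moves stopped
Trace ⟨ca⟩ through P, begin at {u0}:
  [1] c ⇒ {u1}
  [2] a ⇒ {u2}
  — P admits the full trace.
Trace ⟨ca⟩ through Q, begin at {v0}:
  [1] c ⇒ {v1}
  [2] a ⇒ no successor for Q

ca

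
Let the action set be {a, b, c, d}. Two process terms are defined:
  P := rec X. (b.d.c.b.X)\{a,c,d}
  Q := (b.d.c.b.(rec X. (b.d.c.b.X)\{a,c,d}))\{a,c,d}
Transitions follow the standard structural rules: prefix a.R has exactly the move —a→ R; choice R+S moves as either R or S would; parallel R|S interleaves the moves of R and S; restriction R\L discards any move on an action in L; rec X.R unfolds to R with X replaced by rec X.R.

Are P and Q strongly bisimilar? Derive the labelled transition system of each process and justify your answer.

P's transition system — 2 states:
  m0 = rec X. (b.d.c.b.X)\{a,c,d} has moves —b→ m1
  m1 = (d.c.b.(rec X. (b.d.c.b.X)\{a,c,d}))\{a,c,d} has moves stopped
Q's transition system — 2 states:
  n0 = (b.d.c.b.(rec X. (b.d.c.b.X)\{a,c,d}))\{a,c,d} has moves —b→ n1
  n1 = (d.c.b.(rec X. (b.d.c.b.X)\{a,c,d}))\{a,c,d} has moves stopped
Partition-refinement fixed point:
  B0 = {m0, n0}
  B1 = {m1, n1}
m0 ∈ B0, n0 ∈ B0 → same block

bisimilar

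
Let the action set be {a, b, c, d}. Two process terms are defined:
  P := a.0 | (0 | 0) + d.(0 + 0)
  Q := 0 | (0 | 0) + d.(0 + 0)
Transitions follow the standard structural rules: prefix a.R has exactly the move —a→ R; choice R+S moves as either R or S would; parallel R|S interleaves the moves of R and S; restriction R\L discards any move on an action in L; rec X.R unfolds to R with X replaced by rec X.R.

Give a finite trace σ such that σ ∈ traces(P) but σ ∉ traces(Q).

LTS(P): 3 reachable states
  m0 = a.0 | (0 | 0) + d.(0 + 0) has moves =a=> m1, =d=> m2
  m1 = 0 | (0 | 0) has moves stopped
  m2 = 0 + 0 has moves stopped
LTS(Q): 2 reachable states
  n0 = 0 | (0 | 0) + d.(0 + 0) has moves =d=> n1
  n1 = 0 + 0 has moves stopped
Executing a from P (initial set {m0}):
  [1] a ⇒ {m1}
  P completes σ.
Executing a from Q (initial set {n0}):
  [1] a ⇒ ∅  — Q cannot continue

a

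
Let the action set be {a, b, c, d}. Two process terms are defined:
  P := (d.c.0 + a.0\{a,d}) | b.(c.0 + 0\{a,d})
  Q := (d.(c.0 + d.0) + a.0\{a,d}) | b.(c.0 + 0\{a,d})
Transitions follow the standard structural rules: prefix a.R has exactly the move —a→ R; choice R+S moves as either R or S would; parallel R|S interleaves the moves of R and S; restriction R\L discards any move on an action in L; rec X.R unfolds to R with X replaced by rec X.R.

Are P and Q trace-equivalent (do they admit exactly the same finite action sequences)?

LTS(P): 12 reachable states
  m0 = (d.c.0 + a.0\{a,d}) | b.(c.0 + 0\{a,d}) :: =a=> m1, =b=> m2, =d=> m3
  m1 = 0\{a,d} | b.(c.0 + 0\{a,d}) :: =b=> m4
  m2 = (d.c.0 + a.0\{a,d}) | (c.0 + 0\{a,d}) :: =a=> m4, =c=> m5, =d=> m6
  m3 = c.0 | b.(c.0 + 0\{a,d}) :: =b=> m6, =c=> m7
  m4 = 0\{a,d} | (c.0 + 0\{a,d}) :: =c=> m8
  m5 = (d.c.0 + a.0\{a,d}) | 0 :: =a=> m8, =d=> m9
  m6 = c.0 | (c.0 + 0\{a,d}) :: =c=> m10, =c=> m9
  m7 = 0 | b.(c.0 + 0\{a,d}) :: =b=> m10
  m8 = 0\{a,d} | 0 :: ∅
  m9 = c.0 | 0 :: =c=> m11
  m10 = 0 | (c.0 + 0\{a,d}) :: =c=> m11
  m11 = 0 | 0 :: ∅
LTS(Q): 12 reachable states
  n0 = (d.(c.0 + d.0) + a.0\{a,d}) | b.(c.0 + 0\{a,d}) :: =a=> n1, =b=> n2, =d=> n3
  n1 = 0\{a,d} | b.(c.0 + 0\{a,d}) :: =b=> n4
  n2 = (d.(c.0 + d.0) + a.0\{a,d}) | (c.0 + 0\{a,d}) :: =a=> n4, =c=> n5, =d=> n6
  n3 = (c.0 + d.0) | b.(c.0 + 0\{a,d}) :: =b=> n6, =c=> n7, =d=> n7
  n4 = 0\{a,d} | (c.0 + 0\{a,d}) :: =c=> n8
  n5 = (d.(c.0 + d.0) + a.0\{a,d}) | 0 :: =a=> n8, =d=> n9
  n6 = (c.0 + d.0) | (c.0 + 0\{a,d}) :: =c=> n10, =c=> n9, =d=> n10
  n7 = 0 | b.(c.0 + 0\{a,d}) :: =b=> n10
  n8 = 0\{a,d} | 0 :: ∅
  n9 = (c.0 + d.0) | 0 :: =c=> n11, =d=> n11
  n10 = 0 | (c.0 + 0\{a,d}) :: =c=> n11
  n11 = 0 | 0 :: ∅
Executing dd from Q (initial set {n0}):
  step 1 (d): {n3}
  step 2 (d): {n7}
  ✓ Q
Executing dd from P (initial set {m0}):
  step 1 (d): {m3}
  step 2 (d): ∅  — P cannot continue

traces(P) ≠ traces(Q) — witness ⟨dd⟩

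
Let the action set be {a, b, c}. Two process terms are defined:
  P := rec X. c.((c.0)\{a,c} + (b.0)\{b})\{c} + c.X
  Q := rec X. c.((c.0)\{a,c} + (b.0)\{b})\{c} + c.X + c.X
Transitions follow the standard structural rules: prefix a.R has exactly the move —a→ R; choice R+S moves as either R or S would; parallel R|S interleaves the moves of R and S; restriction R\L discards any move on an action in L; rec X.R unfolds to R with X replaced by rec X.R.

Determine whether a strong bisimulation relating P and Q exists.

bisimilar

Reachable graph of P (2 states):
  m0 = rec X. c.((c.0)\{a,c} + (b.0)\{b})\{c} + c.X | -c-> m0, -c-> m1
  m1 = ((c.0)\{a,c} + (b.0)\{b})\{c} | ∅
Reachable graph of Q (2 states):
  n0 = rec X. c.((c.0)\{a,c} + (b.0)\{b})\{c} + c.X + c.X | -c-> n0, -c-> n1
  n1 = ((c.0)\{a,c} + (b.0)\{b})\{c} | ∅
Coarsest stable partition (strong bisimilarity classes):
  B0 = {m0, n0}
  B1 = {m1, n1}
m0 ∈ B0, n0 ∈ B0 → same block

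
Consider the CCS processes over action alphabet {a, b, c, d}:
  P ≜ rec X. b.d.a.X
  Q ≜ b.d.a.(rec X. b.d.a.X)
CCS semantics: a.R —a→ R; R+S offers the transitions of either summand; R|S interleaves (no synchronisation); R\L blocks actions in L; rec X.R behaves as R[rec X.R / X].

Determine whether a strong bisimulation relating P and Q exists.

bisimilar

LTS(P): 3 reachable states
  m0 = rec X. b.d.a.X → ··b··> m1
  m1 = d.a.(rec X. b.d.a.X) → ··d··> m2
  m2 = a.(rec X. b.d.a.X) → ··a··> m0
LTS(Q): 4 reachable states
  n0 = b.d.a.(rec X. b.d.a.X) → ··b··> n1
  n1 = d.a.(rec X. b.d.a.X) → ··d··> n2
  n2 = a.(rec X. b.d.a.X) → ··a··> n3
  n3 = rec X. b.d.a.X → ··b··> n1
Bisimilarity quotient blocks:
  B0 = {m0, n0, n3}
  B1 = {m1, n1}
  B2 = {m2, n2}
m0 ∈ B0, n0 ∈ B0 → same block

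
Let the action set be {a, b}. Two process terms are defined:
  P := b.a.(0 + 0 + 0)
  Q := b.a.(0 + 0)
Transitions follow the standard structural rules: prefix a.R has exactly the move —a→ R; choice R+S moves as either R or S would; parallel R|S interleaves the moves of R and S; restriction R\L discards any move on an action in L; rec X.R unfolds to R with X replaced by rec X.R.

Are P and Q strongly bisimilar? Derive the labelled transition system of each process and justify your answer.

LTS(P): 3 reachable states
  u0 = b.a.(0 + 0 + 0) has moves —b→ u1
  u1 = a.(0 + 0 + 0) has moves —a→ u2
  u2 = 0 + 0 + 0 has moves ·
LTS(Q): 3 reachable states
  v0 = b.a.(0 + 0) has moves —b→ v1
  v1 = a.(0 + 0) has moves —a→ v2
  v2 = 0 + 0 has moves ·
Coarsest stable partition (strong bisimilarity classes):
  B0 = {u0, v0}
  B1 = {u1, v1}
  B2 = {u2, v2}
u0 ∈ B0, v0 ∈ B0 → same block

YES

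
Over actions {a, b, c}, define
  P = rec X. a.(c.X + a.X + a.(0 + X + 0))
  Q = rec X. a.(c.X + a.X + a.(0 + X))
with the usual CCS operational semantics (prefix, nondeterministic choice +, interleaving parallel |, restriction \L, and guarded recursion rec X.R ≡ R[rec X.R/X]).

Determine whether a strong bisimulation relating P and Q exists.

P's transition system — 3 states:
  p0 = rec X. a.(c.X + a.X + a.(0 + X + 0)) has moves —a→ p1
  p1 = c.(rec X. a.(c.X + a.X + a.(0 + X + 0))) + a.(rec X. a.(c.X + a.X + a.(0 + X + 0))) + a.(0 + (rec X. a.(c.X + a.X + a.(0 + X + 0))) + 0) has moves —a→ p0, —a→ p2, —c→ p0
  p2 = 0 + (rec X. a.(c.X + a.X + a.(0 + X + 0))) + 0 has moves —a→ p1
Q's transition system — 3 states:
  q0 = rec X. a.(c.X + a.X + a.(0 + X)) has moves —a→ q1
  q1 = c.(rec X. a.(c.X + a.X + a.(0 + X))) + a.(rec X. a.(c.X + a.X + a.(0 + X))) + a.(0 + (rec X. a.(c.X + a.X + a.(0 + X)))) has moves —a→ q0, —a→ q2, —c→ q0
  q2 = 0 + (rec X. a.(c.X + a.X + a.(0 + X))) has moves —a→ q1
Partition-refinement fixed point:
  B0 = {p0, p2, q0, q2}
  B1 = {p1, q1}
p0 ∈ B0, q0 ∈ B0 → same block

P ~ Q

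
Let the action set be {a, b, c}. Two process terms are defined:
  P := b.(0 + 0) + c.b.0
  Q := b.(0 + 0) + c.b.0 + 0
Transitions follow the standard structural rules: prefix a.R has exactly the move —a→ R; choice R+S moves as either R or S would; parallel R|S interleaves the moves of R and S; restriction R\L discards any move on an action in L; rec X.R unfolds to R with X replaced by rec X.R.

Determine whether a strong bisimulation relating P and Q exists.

P ~ Q

LTS(P): 4 reachable states
  u0 = b.(0 + 0) + c.b.0 | —b→ u1, —c→ u2
  u1 = 0 + 0 | (no moves)
  u2 = b.0 | —b→ u3
  u3 = 0 | (no moves)
LTS(Q): 4 reachable states
  v0 = b.(0 + 0) + c.b.0 + 0 | —b→ v1, —c→ v2
  v1 = 0 + 0 | (no moves)
  v2 = b.0 | —b→ v3
  v3 = 0 | (no moves)
Coarsest stable partition (strong bisimilarity classes):
  B0 = {u0, v0}
  B1 = {u1, u3, v1, v3}
  B2 = {u2, v2}
u0 ∈ B0, v0 ∈ B0 → same block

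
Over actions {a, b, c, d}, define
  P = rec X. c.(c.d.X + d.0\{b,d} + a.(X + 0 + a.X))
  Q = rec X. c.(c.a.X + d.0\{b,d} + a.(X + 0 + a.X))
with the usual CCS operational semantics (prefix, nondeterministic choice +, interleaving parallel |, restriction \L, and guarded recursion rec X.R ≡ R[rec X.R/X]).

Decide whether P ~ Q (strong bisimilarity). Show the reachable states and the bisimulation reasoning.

NO

P's transition system — 5 states:
  m0 = rec X. c.(c.d.X + d.0\{b,d} + a.(X + 0 + a.X)) ⊢ ··c··> m1
  m1 = c.d.(rec X. c.(c.d.X + d.0\{b,d} + a.(X + 0 + a.X))) + d.0\{b,d} + a.((rec X. c.(c.d.X + d.0\{b,d} + a.(X + 0 + a.X))) + 0 + a.(rec X. c.(c.d.X + d.0\{b,d} + a.(X + 0 + a.X)))) ⊢ ··a··> m2, ··c··> m3, ··d··> m4
  m2 = (rec X. c.(c.d.X + d.0\{b,d} + a.(X + 0 + a.X))) + 0 + a.(rec X. c.(c.d.X + d.0\{b,d} + a.(X + 0 + a.X))) ⊢ ··a··> m0, ··c··> m1
  m3 = d.(rec X. c.(c.d.X + d.0\{b,d} + a.(X + 0 + a.X))) ⊢ ··d··> m0
  m4 = 0\{b,d} ⊢ ·
Q's transition system — 5 states:
  n0 = rec X. c.(c.a.X + d.0\{b,d} + a.(X + 0 + a.X)) ⊢ ··c··> n1
  n1 = c.a.(rec X. c.(c.a.X + d.0\{b,d} + a.(X + 0 + a.X))) + d.0\{b,d} + a.((rec X. c.(c.a.X + d.0\{b,d} + a.(X + 0 + a.X))) + 0 + a.(rec X. c.(c.a.X + d.0\{b,d} + a.(X + 0 + a.X)))) ⊢ ··a··> n2, ··c··> n3, ··d··> n4
  n2 = (rec X. c.(c.a.X + d.0\{b,d} + a.(X + 0 + a.X))) + 0 + a.(rec X. c.(c.a.X + d.0\{b,d} + a.(X + 0 + a.X))) ⊢ ··a··> n0, ··c··> n1
  n3 = a.(rec X. c.(c.a.X + d.0\{b,d} + a.(X + 0 + a.X))) ⊢ ··a··> n0
  n4 = 0\{b,d} ⊢ ·
Coarsest stable partition (strong bisimilarity classes):
  B0 = {m0}
  B1 = {m1}
  B2 = {m3}
  B3 = {m2}
  B4 = {m4, n4}
  B5 = {n0}
  B6 = {n1}
  B7 = {n2}
  B8 = {n3}
m0 ∈ B0, n0 ∈ B5 → different blocks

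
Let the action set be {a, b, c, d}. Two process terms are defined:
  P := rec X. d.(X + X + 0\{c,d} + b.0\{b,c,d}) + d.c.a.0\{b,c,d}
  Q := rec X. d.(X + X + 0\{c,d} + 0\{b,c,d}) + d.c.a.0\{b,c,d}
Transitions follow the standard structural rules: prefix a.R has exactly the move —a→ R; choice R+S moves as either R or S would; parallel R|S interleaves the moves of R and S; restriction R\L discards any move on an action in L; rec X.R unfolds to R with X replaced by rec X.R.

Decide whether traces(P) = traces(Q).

LTS(P): 5 reachable states
  u0 = rec X. d.(X + X + 0\{c,d} + b.0\{b,c,d}) + d.c.a.0\{b,c,d} :: --d--▸ u1, --d--▸ u2
  u1 = (rec X. d.(X + X + 0\{c,d} + b.0\{b,c,d}) + d.c.a.0\{b,c,d}) + (rec X. d.(X + X + 0\{c,d} + b.0\{b,c,d}) + d.c.a.0\{b,c,d}) + 0\{c,d} + b.0\{b,c,d} :: --b--▸ u3, --d--▸ u1, --d--▸ u2
  u2 = c.a.0\{b,c,d} :: --c--▸ u4
  u3 = 0\{b,c,d} :: ∅
  u4 = a.0\{b,c,d} :: --a--▸ u3
LTS(Q): 5 reachable states
  v0 = rec X. d.(X + X + 0\{c,d} + 0\{b,c,d}) + d.c.a.0\{b,c,d} :: --d--▸ v1, --d--▸ v2
  v1 = (rec X. d.(X + X + 0\{c,d} + 0\{b,c,d}) + d.c.a.0\{b,c,d}) + (rec X. d.(X + X + 0\{c,d} + 0\{b,c,d}) + d.c.a.0\{b,c,d}) + 0\{c,d} + 0\{b,c,d} :: --d--▸ v1, --d--▸ v2
  v2 = c.a.0\{b,c,d} :: --c--▸ v3
  v3 = a.0\{b,c,d} :: --a--▸ v4
  v4 = 0\{b,c,d} :: ∅
Executing db from P (initial set {u0}):
  step 1 (d): {u1, u2}
  step 2 (b): {u3}
  — P admits the full trace.
Executing db from Q (initial set {v0}):
  step 1 (d): {v1, v2}
  step 2 (b): ∅ (Q stuck)

trace-distinct — witness ⟨db⟩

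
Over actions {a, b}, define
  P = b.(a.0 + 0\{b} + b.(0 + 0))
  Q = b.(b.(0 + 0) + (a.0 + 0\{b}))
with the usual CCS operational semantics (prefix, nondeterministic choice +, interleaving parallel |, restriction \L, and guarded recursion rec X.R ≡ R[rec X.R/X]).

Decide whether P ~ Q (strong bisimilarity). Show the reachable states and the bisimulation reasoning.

YES

LTS(P): 4 reachable states
  s0 = b.(a.0 + 0\{b} + b.(0 + 0)) ⊢ =b=> s1
  s1 = a.0 + 0\{b} + b.(0 + 0) ⊢ =a=> s2, =b=> s3
  s2 = 0 ⊢ stopped
  s3 = 0 + 0 ⊢ stopped
LTS(Q): 4 reachable states
  t0 = b.(b.(0 + 0) + (a.0 + 0\{b})) ⊢ =b=> t1
  t1 = b.(0 + 0) + (a.0 + 0\{b}) ⊢ =a=> t2, =b=> t3
  t2 = 0 ⊢ stopped
  t3 = 0 + 0 ⊢ stopped
Bisimilarity quotient blocks:
  B0 = {s0, t0}
  B1 = {s1, t1}
  B2 = {s2, s3, t2, t3}
s0 ∈ B0, t0 ∈ B0 → same block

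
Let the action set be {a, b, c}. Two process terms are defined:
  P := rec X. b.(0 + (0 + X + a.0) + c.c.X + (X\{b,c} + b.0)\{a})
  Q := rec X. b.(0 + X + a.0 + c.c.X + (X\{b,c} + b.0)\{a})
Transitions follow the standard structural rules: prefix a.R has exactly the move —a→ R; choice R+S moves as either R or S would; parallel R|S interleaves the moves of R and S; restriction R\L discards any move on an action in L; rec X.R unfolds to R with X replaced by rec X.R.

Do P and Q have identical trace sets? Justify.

trace-equivalent

LTS(P): 5 reachable states
  p0 = rec X. b.(0 + (0 + X + a.0) + c.c.X + (X\{b,c} + b.0)\{a}) | -b-> p1
  p1 = 0 + (0 + (rec X. b.(0 + (0 + X + a.0) + c.c.X + (X\{b,c} + b.0)\{a})) + a.0) + c.c.(rec X. b.(0 + (0 + X + a.0) + c.c.X + (X\{b,c} + b.0)\{a})) + ((rec X. b.(0 + (0 + X + a.0) + c.c.X + (X\{b,c} + b.0)\{a}))\{b,c} + b.0)\{a} | -a-> p2, -b-> p1, -b-> p3, -c-> p4
  p2 = 0 | ·
  p3 = 0\{a} | ·
  p4 = c.(rec X. b.(0 + (0 + X + a.0) + c.c.X + (X\{b,c} + b.0)\{a})) | -c-> p0
LTS(Q): 5 reachable states
  q0 = rec X. b.(0 + X + a.0 + c.c.X + (X\{b,c} + b.0)\{a}) | -b-> q1
  q1 = 0 + (rec X. b.(0 + X + a.0 + c.c.X + (X\{b,c} + b.0)\{a})) + a.0 + c.c.(rec X. b.(0 + X + a.0 + c.c.X + (X\{b,c} + b.0)\{a})) + ((rec X. b.(0 + X + a.0 + c.c.X + (X\{b,c} + b.0)\{a}))\{b,c} + b.0)\{a} | -a-> q2, -b-> q1, -b-> q3, -c-> q4
  q2 = 0 | ·
  q3 = 0\{a} | ·
  q4 = c.(rec X. b.(0 + X + a.0 + c.c.X + (X\{b,c} + b.0)\{a})) | -c-> q0
Coarsest stable partition (strong bisimilarity classes):
  B0 = {p0, q0}
  B1 = {p1, q1}
  B2 = {p2, p3, q2, q3}
  B3 = {p4, q4}
p0 ∈ B0, q0 ∈ B0 → same block
Bisimilar ⇒ trace-equivalent.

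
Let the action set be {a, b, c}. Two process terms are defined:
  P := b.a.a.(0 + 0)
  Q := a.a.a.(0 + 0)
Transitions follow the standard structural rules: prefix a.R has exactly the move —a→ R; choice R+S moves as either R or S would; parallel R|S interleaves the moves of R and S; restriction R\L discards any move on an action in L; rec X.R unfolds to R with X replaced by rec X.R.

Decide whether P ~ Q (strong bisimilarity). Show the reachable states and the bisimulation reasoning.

Reachable graph of P (4 states):
  s0 = b.a.a.(0 + 0) ⊢ —b→ s1
  s1 = a.a.(0 + 0) ⊢ —a→ s2
  s2 = a.(0 + 0) ⊢ —a→ s3
  s3 = 0 + 0 ⊢ deadlocked
Reachable graph of Q (4 states):
  t0 = a.a.a.(0 + 0) ⊢ —a→ t1
  t1 = a.a.(0 + 0) ⊢ —a→ t2
  t2 = a.(0 + 0) ⊢ —a→ t3
  t3 = 0 + 0 ⊢ deadlocked
Partition-refinement fixed point:
  B0 = {s0}
  B1 = {s1, t1}
  B2 = {s2, t2}
  B3 = {s3, t3}
  B4 = {t0}
s0 ∈ B0, t0 ∈ B4 → different blocks

P ≁ Q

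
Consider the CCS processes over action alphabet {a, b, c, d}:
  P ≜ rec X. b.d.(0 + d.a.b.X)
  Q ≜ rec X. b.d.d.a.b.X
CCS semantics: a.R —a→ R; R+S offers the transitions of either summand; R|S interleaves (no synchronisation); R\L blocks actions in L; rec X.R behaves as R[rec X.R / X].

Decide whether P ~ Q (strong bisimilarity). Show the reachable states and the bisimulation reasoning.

P's transition system — 5 states:
  s0 = rec X. b.d.(0 + d.a.b.X) :: -b-> s1
  s1 = d.(0 + d.a.b.(rec X. b.d.(0 + d.a.b.X))) :: -d-> s2
  s2 = 0 + d.a.b.(rec X. b.d.(0 + d.a.b.X)) :: -d-> s3
  s3 = a.b.(rec X. b.d.(0 + d.a.b.X)) :: -a-> s4
  s4 = b.(rec X. b.d.(0 + d.a.b.X)) :: -b-> s0
Q's transition system — 5 states:
  t0 = rec X. b.d.d.a.b.X :: -b-> t1
  t1 = d.d.a.b.(rec X. b.d.d.a.b.X) :: -d-> t2
  t2 = d.a.b.(rec X. b.d.d.a.b.X) :: -d-> t3
  t3 = a.b.(rec X. b.d.d.a.b.X) :: -a-> t4
  t4 = b.(rec X. b.d.d.a.b.X) :: -b-> t0
Coarsest stable partition (strong bisimilarity classes):
  B0 = {s0, t0}
  B1 = {s1, t1}
  B2 = {s2, t2}
  B3 = {s3, t3}
  B4 = {s4, t4}
s0 ∈ B0, t0 ∈ B0 → same block

YES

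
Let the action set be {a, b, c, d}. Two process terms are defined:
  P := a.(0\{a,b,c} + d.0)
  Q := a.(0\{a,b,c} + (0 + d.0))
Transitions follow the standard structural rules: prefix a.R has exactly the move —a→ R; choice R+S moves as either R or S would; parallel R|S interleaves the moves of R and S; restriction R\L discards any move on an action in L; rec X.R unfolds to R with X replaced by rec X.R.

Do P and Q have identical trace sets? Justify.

YES

LTS(P): 3 reachable states
  p0 = a.(0\{a,b,c} + d.0) :: --a--▸ p1
  p1 = 0\{a,b,c} + d.0 :: --d--▸ p2
  p2 = 0 :: (no moves)
LTS(Q): 3 reachable states
  q0 = a.(0\{a,b,c} + (0 + d.0)) :: --a--▸ q1
  q1 = 0\{a,b,c} + (0 + d.0) :: --d--▸ q2
  q2 = 0 :: (no moves)
Coarsest stable partition (strong bisimilarity classes):
  B0 = {p0, q0}
  B1 = {p1, q1}
  B2 = {p2, q2}
p0 ∈ B0, q0 ∈ B0 → same block
Bisimilar ⇒ trace-equivalent.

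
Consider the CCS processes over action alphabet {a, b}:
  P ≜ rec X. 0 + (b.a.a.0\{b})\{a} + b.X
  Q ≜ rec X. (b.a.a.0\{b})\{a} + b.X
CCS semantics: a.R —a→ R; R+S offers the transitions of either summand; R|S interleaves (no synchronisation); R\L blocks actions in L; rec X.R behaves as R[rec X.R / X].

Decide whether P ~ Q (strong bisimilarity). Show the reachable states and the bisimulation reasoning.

LTS(P): 2 reachable states
  s0 = rec X. 0 + (b.a.a.0\{b})\{a} + b.X ⊢ =b=> s0, =b=> s1
  s1 = (a.a.0\{b})\{a} ⊢ ·
LTS(Q): 2 reachable states
  t0 = rec X. (b.a.a.0\{b})\{a} + b.X ⊢ =b=> t0, =b=> t1
  t1 = (a.a.0\{b})\{a} ⊢ ·
Bisimilarity quotient blocks:
  B0 = {s0, t0}
  B1 = {s1, t1}
s0 ∈ B0, t0 ∈ B0 → same block

P ~ Q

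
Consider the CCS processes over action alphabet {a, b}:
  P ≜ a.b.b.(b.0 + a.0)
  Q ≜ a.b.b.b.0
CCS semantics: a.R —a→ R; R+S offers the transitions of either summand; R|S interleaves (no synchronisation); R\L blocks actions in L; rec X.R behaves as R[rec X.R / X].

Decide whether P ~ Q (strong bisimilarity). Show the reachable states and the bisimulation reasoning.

P's transition system — 5 states:
  p0 = a.b.b.(b.0 + a.0) ⊢ ··a··> p1
  p1 = b.b.(b.0 + a.0) ⊢ ··b··> p2
  p2 = b.(b.0 + a.0) ⊢ ··b··> p3
  p3 = b.0 + a.0 ⊢ ··a··> p4, ··b··> p4
  p4 = 0 ⊢ stopped
Q's transition system — 5 states:
  q0 = a.b.b.b.0 ⊢ ··a··> q1
  q1 = b.b.b.0 ⊢ ··b··> q2
  q2 = b.b.0 ⊢ ··b··> q3
  q3 = b.0 ⊢ ··b··> q4
  q4 = 0 ⊢ stopped
Coarsest stable partition (strong bisimilarity classes):
  B0 = {p0}
  B1 = {p1}
  B2 = {p2}
  B3 = {p3}
  B4 = {p4, q4}
  B5 = {q0}
  B6 = {q1}
  B7 = {q2}
  B8 = {q3}
p0 ∈ B0, q0 ∈ B5 → different blocks

not bisimilar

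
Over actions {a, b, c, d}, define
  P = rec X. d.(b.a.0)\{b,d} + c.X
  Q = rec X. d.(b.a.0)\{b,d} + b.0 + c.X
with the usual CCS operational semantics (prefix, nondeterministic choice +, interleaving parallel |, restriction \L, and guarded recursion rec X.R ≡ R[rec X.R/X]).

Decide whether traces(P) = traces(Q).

NO — witness ⟨b⟩

Reachable graph of P (2 states):
  u0 = rec X. d.(b.a.0)\{b,d} + c.X has moves --c--▸ u0, --d--▸ u1
  u1 = (b.a.0)\{b,d} has moves ∅
Reachable graph of Q (3 states):
  v0 = rec X. d.(b.a.0)\{b,d} + b.0 + c.X has moves --b--▸ v1, --c--▸ v0, --d--▸ v2
  v1 = 0 has moves ∅
  v2 = (b.a.0)\{b,d} has moves ∅
Executing b from Q (initial set {v0}):
  after b @ step 1: {v1}
  ✓ Q
Executing b from P (initial set {u0}):
  after b @ step 1: ∅ (P stuck)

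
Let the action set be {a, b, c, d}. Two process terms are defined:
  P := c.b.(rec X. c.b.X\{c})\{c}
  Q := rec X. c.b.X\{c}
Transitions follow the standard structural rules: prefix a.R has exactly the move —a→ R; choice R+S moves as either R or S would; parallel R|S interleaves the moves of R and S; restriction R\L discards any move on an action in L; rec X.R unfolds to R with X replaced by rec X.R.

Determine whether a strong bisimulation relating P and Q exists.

P ~ Q

P's transition system — 3 states:
  u0 = c.b.(rec X. c.b.X\{c})\{c} ⊢ -c-> u1
  u1 = b.(rec X. c.b.X\{c})\{c} ⊢ -b-> u2
  u2 = (rec X. c.b.X\{c})\{c} ⊢ stopped
Q's transition system — 3 states:
  v0 = rec X. c.b.X\{c} ⊢ -c-> v1
  v1 = b.(rec X. c.b.X\{c})\{c} ⊢ -b-> v2
  v2 = (rec X. c.b.X\{c})\{c} ⊢ stopped
Bisimilarity quotient blocks:
  B0 = {u0, v0}
  B1 = {u1, v1}
  B2 = {u2, v2}
u0 ∈ B0, v0 ∈ B0 → same block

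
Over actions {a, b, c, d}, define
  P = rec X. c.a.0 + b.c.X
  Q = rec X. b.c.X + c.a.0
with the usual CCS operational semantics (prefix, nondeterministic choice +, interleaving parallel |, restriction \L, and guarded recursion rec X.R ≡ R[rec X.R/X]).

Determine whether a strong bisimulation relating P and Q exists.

Reachable graph of P (4 states):
  u0 = rec X. c.a.0 + b.c.X → --b--▸ u1, --c--▸ u2
  u1 = c.(rec X. c.a.0 + b.c.X) → --c--▸ u0
  u2 = a.0 → --a--▸ u3
  u3 = 0 → ·
Reachable graph of Q (4 states):
  v0 = rec X. b.c.X + c.a.0 → --b--▸ v1, --c--▸ v2
  v1 = c.(rec X. b.c.X + c.a.0) → --c--▸ v0
  v2 = a.0 → --a--▸ v3
  v3 = 0 → ·
Coarsest stable partition (strong bisimilarity classes):
  B0 = {u0, v0}
  B1 = {u1, v1}
  B2 = {u2, v2}
  B3 = {u3, v3}
u0 ∈ B0, v0 ∈ B0 → same block

bisimilar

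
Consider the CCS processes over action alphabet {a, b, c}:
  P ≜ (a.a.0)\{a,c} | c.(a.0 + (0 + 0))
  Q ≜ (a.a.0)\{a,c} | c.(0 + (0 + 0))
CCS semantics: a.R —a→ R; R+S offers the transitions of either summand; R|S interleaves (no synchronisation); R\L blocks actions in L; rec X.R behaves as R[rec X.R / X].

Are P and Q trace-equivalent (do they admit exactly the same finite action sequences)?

NO — witness ⟨ca⟩

P's transition system — 3 states:
  u0 = (a.a.0)\{a,c} | c.(a.0 + (0 + 0)) has moves —c→ u1
  u1 = (a.a.0)\{a,c} | (a.0 + (0 + 0)) has moves —a→ u2
  u2 = (a.a.0)\{a,c} | 0 has moves deadlocked
Q's transition system — 2 states:
  v0 = (a.a.0)\{a,c} | c.(0 + (0 + 0)) has moves —c→ v1
  v1 = (a.a.0)\{a,c} | (0 + (0 + 0)) has moves deadlocked
Executing ca from P (initial set {u0}):
  step 1 (c): {u1}
  step 2 (a): {u2}
  ✓ P
Executing ca from Q (initial set {v0}):
  step 1 (c): {v1}
  step 2 (a): no successor for Q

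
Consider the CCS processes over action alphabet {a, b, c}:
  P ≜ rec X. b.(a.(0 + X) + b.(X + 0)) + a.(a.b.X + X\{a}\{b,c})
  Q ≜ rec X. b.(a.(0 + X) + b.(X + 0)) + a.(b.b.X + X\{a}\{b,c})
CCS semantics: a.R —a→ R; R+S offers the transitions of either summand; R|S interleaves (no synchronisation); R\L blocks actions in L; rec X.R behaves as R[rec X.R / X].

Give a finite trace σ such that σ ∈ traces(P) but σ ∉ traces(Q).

Reachable graph of P (6 states):
  p0 = rec X. b.(a.(0 + X) + b.(X + 0)) + a.(a.b.X + X\{a}\{b,c}) → —a→ p1, —b→ p2
  p1 = a.b.(rec X. b.(a.(0 + X) + b.(X + 0)) + a.(a.b.X + X\{a}\{b,c})) + (rec X. b.(a.(0 + X) + b.(X + 0)) + a.(a.b.X + X\{a}\{b,c}))\{a}\{b,c} → —a→ p3
  p2 = a.(0 + (rec X. b.(a.(0 + X) + b.(X + 0)) + a.(a.b.X + X\{a}\{b,c}))) + b.((rec X. b.(a.(0 + X) + b.(X + 0)) + a.(a.b.X + X\{a}\{b,c})) + 0) → —a→ p4, —b→ p5
  p3 = b.(rec X. b.(a.(0 + X) + b.(X + 0)) + a.(a.b.X + X\{a}\{b,c})) → —b→ p0
  p4 = 0 + (rec X. b.(a.(0 + X) + b.(X + 0)) + a.(a.b.X + X\{a}\{b,c})) → —a→ p1, —b→ p2
  p5 = (rec X. b.(a.(0 + X) + b.(X + 0)) + a.(a.b.X + X\{a}\{b,c})) + 0 → —a→ p1, —b→ p2
Reachable graph of Q (6 states):
  q0 = rec X. b.(a.(0 + X) + b.(X + 0)) + a.(b.b.X + X\{a}\{b,c}) → —a→ q1, —b→ q2
  q1 = b.b.(rec X. b.(a.(0 + X) + b.(X + 0)) + a.(b.b.X + X\{a}\{b,c})) + (rec X. b.(a.(0 + X) + b.(X + 0)) + a.(b.b.X + X\{a}\{b,c}))\{a}\{b,c} → —b→ q3
  q2 = a.(0 + (rec X. b.(a.(0 + X) + b.(X + 0)) + a.(b.b.X + X\{a}\{b,c}))) + b.((rec X. b.(a.(0 + X) + b.(X + 0)) + a.(b.b.X + X\{a}\{b,c})) + 0) → —a→ q4, —b→ q5
  q3 = b.(rec X. b.(a.(0 + X) + b.(X + 0)) + a.(b.b.X + X\{a}\{b,c})) → —b→ q0
  q4 = 0 + (rec X. b.(a.(0 + X) + b.(X + 0)) + a.(b.b.X + X\{a}\{b,c})) → —a→ q1, —b→ q2
  q5 = (rec X. b.(a.(0 + X) + b.(X + 0)) + a.(b.b.X + X\{a}\{b,c})) + 0 → —a→ q1, —b→ q2
Executing aa from P (initial set {p0}):
  step 1 (a): {p1}
  step 2 (a): {p3}
  — P admits the full trace.
Executing aa from Q (initial set {q0}):
  step 1 (a): {q1}
  step 2 (a): ∅ (Q stuck)

aa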